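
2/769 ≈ 0.00260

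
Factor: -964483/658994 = -1*2^(-1)*7^(-1)*13^3*103^(-1)*439^1*457^(-1)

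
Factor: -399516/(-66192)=2^(-2)*7^(-1)*13^2=169/28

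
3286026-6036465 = -2750439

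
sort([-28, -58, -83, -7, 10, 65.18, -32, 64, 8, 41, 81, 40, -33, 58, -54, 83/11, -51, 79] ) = [-83, -58, -54, -51, -33, -32, -28, -7, 83/11, 8, 10, 40, 41, 58, 64, 65.18, 79, 81] 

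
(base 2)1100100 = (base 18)5a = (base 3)10201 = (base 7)202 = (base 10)100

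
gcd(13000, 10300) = 100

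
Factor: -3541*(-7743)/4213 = 3^1*11^(-1)*29^1*89^1*383^(-1)*3541^1 = 27417963/4213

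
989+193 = 1182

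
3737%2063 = 1674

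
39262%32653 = 6609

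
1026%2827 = 1026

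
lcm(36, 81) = 324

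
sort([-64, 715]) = [-64, 715]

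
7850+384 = 8234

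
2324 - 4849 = -2525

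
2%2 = 0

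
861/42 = 41/2 = 20.50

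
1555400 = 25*62216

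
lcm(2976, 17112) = 68448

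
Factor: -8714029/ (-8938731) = 3^ (-1) * 773^1 * 1009^ (-1) * 2953^ (-1) * 11273^1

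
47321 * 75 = 3549075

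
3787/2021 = 1+1766/2021 ≈ 1.87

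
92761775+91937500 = 184699275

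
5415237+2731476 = 8146713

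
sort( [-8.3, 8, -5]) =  [-8.3, -5, 8]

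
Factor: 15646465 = 5^1*421^1*7433^1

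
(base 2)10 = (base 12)2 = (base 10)2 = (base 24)2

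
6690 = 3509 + 3181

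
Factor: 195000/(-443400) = -1*5^2*13^1*739^(-1) = -325/739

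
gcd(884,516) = 4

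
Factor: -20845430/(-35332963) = 2^1 * 5^1 * 31^(-1) * 37^1 * 53^1 * 1063^1 * 1139773^(-1) 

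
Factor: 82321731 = 3^3*71^1*42943^1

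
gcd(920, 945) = 5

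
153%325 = 153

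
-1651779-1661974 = -3313753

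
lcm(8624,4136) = 405328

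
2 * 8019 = 16038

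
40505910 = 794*51015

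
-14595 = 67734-82329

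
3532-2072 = 1460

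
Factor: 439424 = 2^7*3433^1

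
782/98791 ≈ 0.00792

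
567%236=95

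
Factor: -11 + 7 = -1*2^2 = -4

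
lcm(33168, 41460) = 165840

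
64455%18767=8154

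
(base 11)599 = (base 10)713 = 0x2c9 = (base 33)lk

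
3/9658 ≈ 0.000311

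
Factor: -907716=-1 * 2^2 * 3^1 * 67^1 * 1129^1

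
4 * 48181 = 192724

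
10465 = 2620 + 7845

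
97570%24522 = 24004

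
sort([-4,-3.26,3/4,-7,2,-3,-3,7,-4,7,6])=[-7,-4,-4,-3.26,-3,-3,3/4,2,6,7,7]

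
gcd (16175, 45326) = 1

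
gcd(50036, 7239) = 1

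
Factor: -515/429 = -1 * 3^(-1) * 5^1 * 11^(-1) * 13^(-1) * 103^1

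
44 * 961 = 42284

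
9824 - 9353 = 471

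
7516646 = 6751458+765188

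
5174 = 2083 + 3091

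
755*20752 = 15667760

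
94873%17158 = 9083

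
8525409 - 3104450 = 5420959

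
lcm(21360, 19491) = 1559280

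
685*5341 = 3658585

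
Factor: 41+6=47^1=47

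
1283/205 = 6 + 53/205 ≈ 6.26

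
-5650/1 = -5650 = -5650.00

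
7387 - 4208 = 3179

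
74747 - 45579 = 29168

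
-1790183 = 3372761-5162944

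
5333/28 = 190 + 13/28 ≈ 190.46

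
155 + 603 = 758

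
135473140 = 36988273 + 98484867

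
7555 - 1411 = 6144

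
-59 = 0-59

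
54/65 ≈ 0.831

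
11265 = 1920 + 9345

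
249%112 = 25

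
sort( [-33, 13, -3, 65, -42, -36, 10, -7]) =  [-42, -36, -33, -7, -3, 10, 13, 65]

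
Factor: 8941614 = 2^1 * 3^1 * 11^1 * 135479^1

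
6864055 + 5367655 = 12231710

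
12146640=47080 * 258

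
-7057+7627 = 570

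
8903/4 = 2225 + 3/4 = 2225.75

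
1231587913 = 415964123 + 815623790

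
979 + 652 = 1631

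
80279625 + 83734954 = 164014579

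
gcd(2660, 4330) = 10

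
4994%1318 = 1040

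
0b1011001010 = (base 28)pe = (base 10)714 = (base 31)n1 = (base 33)ll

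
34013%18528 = 15485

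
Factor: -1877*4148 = -1*2^2*17^1*61^1*1877^1 = -7785796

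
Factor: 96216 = 2^3 * 3^1 * 19^1 * 211^1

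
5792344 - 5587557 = 204787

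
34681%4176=1273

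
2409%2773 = 2409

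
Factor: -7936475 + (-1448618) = -1*9385093^1 = -9385093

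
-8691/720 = -12 - 17/240 ≈ -12.07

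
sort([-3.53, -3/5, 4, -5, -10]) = [-10, -5, -3.53, -3/5, 4]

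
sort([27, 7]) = [7, 27]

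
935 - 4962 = -4027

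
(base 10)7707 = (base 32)7gr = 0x1e1b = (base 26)bab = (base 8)17033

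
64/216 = 8/27 ≈ 0.296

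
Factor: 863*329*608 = 2^5*7^1*19^1*47^1*863^1 = 172627616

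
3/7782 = 1/2594 ≈ 0.000386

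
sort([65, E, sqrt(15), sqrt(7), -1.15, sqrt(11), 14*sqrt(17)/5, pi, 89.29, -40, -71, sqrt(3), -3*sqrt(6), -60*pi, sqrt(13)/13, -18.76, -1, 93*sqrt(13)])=[-60*pi, -71, -40, -18.76, -3*sqrt(6), -1.15, -1, sqrt(13)/13, sqrt(3), sqrt(7), E, pi, sqrt(11), sqrt(15), 14*sqrt(17)/5, 65, 89.29, 93*sqrt(13)]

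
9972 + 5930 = 15902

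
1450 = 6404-4954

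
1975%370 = 125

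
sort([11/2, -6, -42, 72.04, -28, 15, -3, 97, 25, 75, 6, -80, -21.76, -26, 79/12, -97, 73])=[-97, -80, -42, -28, -26, -21.76, -6, -3, 11/2, 6, 79/12, 15, 25, 72.04, 73, 75, 97]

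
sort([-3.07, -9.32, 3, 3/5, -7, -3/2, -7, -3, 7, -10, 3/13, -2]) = [-10, -9.32, -7, -7, -3.07, -3, -2, -3/2, 3/13, 3/5, 3, 7]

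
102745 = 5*20549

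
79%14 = 9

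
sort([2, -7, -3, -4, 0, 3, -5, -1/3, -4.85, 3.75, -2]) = [-7, -5, -4.85, -4, -3, -2, -1/3, 0, 2, 3, 3.75]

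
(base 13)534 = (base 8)1570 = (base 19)28e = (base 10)888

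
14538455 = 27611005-13072550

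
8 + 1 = 9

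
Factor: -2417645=-1 * 5^1 * 23^1 * 21023^1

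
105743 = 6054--99689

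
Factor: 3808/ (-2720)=-1*5^ (-1)*7^1=-7/5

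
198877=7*28411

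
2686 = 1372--1314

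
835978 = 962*869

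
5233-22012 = -16779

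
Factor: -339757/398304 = -1 * 2^(-5) * 3^(-3) * 11^1 * 67^1 = -737/864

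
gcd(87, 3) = 3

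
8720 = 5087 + 3633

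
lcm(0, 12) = 0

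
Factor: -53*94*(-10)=2^2*5^1*47^1*53^1=49820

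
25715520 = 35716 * 720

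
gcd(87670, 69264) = 2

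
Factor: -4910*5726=-1*2^2*5^1*7^1*409^1*491^1=-28114660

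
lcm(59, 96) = 5664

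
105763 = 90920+14843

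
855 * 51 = 43605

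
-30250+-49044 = -79294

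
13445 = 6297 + 7148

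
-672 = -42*16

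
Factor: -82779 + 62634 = -1*3^1*5^1*17^1*79^1 = -20145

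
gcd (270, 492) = 6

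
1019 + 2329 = 3348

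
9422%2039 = 1266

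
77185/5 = 15437 = 15437.00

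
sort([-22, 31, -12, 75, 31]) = [-22, -12, 31, 31, 75]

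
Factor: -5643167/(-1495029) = 3^(-1)*17^1*137^1*2423^1*498343^(-1)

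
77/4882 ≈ 0.0158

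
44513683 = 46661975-2148292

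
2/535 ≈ 0.00374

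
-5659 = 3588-9247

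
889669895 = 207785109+681884786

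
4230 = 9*470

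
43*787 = 33841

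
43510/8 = 5438+3/4 = 5438.75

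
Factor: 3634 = 2^1 * 23^1 * 79^1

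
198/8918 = 99/4459 ≈ 0.0222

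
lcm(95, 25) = 475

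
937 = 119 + 818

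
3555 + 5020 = 8575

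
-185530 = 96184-281714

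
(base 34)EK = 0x1F0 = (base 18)19A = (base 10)496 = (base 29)H3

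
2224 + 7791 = 10015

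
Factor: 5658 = 2^1 * 3^1 * 23^1 * 41^1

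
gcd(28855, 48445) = 5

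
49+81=130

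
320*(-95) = -30400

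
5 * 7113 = 35565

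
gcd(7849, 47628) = 1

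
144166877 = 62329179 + 81837698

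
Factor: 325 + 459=2^4*7^2=784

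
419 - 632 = -213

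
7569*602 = 4556538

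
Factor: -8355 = -1*3^1*5^1*557^1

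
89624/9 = 9958 + 2/9 ≈ 9958.22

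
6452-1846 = 4606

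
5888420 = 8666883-2778463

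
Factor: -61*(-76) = 2^2*19^1*61^1 = 4636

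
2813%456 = 77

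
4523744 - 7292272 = -2768528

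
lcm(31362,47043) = 94086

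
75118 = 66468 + 8650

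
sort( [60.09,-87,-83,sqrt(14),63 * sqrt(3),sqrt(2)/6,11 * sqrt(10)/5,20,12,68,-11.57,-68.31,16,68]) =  [-87,-83,-68.31,-11.57,sqrt(2)/6,sqrt(14),11 * sqrt(10)/5,12,16,20,60.09,68,68,63 * sqrt(3)]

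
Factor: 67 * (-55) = -1 * 5^1 * 11^1 * 67^1 = -3685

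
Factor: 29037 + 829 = 2^1*109^1*137^1 = 29866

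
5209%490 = 309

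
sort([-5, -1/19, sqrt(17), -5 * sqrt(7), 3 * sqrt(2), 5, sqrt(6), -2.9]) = [-5 * sqrt(7), -5, -2.9, -1/19, sqrt(6), sqrt(17), 3 * sqrt(2), 5]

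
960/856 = 120/107 ≈ 1.12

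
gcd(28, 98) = 14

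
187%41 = 23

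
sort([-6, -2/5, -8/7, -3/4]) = [-6, -8/7, -3/4, -2/5]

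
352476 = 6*58746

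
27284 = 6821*4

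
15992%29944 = 15992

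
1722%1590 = 132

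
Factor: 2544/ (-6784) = -1 * 2^ (-3) * 3^1 = -3/8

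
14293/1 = 14293 = 14293.00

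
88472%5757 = 2117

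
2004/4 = 501 = 501.00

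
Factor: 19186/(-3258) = -1*3^(-2)*53^1 = -53/9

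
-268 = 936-1204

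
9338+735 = 10073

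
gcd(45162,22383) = 9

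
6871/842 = 8+135/842 ≈ 8.16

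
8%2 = 0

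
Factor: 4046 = 2^1*7^1*17^2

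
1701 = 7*243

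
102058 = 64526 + 37532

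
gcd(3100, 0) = 3100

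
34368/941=36+492/941≈36.52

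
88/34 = 44/17 ≈ 2.59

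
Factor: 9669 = 3^1*11^1*293^1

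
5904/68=86 + 14/17 ≈ 86.82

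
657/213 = 219/71≈3.08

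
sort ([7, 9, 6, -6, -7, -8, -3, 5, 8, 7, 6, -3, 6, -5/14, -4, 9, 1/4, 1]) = [-8, -7, -6, -4, -3, -3, -5/14, 1/4, 1, 5, 6, 6, 6, 7, 7, 8, 9, 9]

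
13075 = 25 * 523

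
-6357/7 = -908 - 1/7 ≈ -908.14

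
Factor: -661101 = -1 * 3^1 * 7^1 * 31481^1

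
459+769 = 1228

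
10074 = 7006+3068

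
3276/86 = 38+4/43 ≈ 38.09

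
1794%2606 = 1794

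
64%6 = 4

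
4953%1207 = 125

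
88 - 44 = 44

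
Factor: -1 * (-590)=2^1 * 5^1 * 59^1=590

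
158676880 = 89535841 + 69141039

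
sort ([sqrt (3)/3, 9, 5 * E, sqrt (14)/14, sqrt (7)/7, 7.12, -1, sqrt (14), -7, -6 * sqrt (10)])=[-6 * sqrt (10), -7, -1, sqrt (14)/14, sqrt (7)/7, sqrt (3)/3, sqrt (14), 7.12, 9, 5 * E]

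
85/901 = 5/53 ≈ 0.0943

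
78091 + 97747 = 175838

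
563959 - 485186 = 78773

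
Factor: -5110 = -1 * 2^1 * 5^1 * 7^1 * 73^1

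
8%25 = 8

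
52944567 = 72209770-19265203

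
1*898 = 898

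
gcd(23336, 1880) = 8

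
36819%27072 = 9747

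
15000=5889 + 9111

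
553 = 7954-7401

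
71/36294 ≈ 0.00196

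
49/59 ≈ 0.831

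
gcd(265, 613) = 1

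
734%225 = 59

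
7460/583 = 12 + 464/583 ≈ 12.80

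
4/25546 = 2/12773 ≈ 0.000157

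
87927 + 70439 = 158366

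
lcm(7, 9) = 63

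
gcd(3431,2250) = 1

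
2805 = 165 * 17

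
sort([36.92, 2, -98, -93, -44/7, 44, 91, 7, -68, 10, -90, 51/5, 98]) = [-98, -93, -90, -68, -44/7, 2, 7, 10, 51/5, 36.92, 44, 91, 98]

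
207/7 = 29 + 4/7 ≈ 29.57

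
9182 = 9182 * 1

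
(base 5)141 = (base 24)1m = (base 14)34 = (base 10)46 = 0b101110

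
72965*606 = 44216790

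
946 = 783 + 163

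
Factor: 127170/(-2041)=-1 * 2^1 * 3^4 * 5^1 * 13^(-1)=-810/13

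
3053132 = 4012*761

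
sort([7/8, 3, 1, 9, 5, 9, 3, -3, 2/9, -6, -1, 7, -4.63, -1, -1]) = [-6, -4.63, -3, -1, -1, -1, 2/9, 7/8, 1, 3, 3, 5, 7, 9, 9]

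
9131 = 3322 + 5809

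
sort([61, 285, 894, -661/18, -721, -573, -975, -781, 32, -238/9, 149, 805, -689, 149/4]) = [-975, -781, -721, -689, -573, -661/18, -238/9, 32, 149/4, 61, 149, 285, 805, 894]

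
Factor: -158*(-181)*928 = 2^6*29^1*79^1*181^1 = 26538944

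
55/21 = 2 + 13/21 ≈ 2.62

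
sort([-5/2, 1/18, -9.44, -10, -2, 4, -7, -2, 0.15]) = [-10, -9.44, -7, -5/2, -2, -2, 1/18, 0.15, 4]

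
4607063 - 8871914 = -4264851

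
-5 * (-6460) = 32300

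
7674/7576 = 3837/3788 ≈ 1.01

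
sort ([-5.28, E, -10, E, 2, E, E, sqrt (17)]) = [-10, -5.28, 2, E, E, E, E, sqrt (17)]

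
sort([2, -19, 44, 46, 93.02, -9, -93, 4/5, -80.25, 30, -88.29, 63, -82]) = [-93, -88.29, -82, -80.25, -19, -9, 4/5, 2, 30, 44, 46, 63, 93.02]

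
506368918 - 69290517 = 437078401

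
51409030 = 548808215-497399185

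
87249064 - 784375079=-697126015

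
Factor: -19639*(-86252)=2^2*41^1*479^1*21563^1=1693903028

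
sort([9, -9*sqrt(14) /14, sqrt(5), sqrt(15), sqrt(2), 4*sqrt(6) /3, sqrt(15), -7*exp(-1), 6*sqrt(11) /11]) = [-7*exp(-1), -9*sqrt(14) /14, sqrt(2), 6*sqrt(11) /11, sqrt(5), 4*sqrt(6) /3, sqrt(15), sqrt(15), 9]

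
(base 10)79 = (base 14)59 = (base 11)72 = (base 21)3g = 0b1001111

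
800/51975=32/2079 ≈ 0.0154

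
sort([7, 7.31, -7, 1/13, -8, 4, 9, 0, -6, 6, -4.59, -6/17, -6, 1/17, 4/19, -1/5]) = [-8, -7, -6, -6, -4.59, -6/17, -1/5, 0, 1/17, 1/13, 4/19, 4, 6, 7, 7.31, 9]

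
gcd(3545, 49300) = 5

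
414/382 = 1 + 16/191 ≈ 1.08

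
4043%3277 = 766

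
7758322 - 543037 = 7215285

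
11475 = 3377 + 8098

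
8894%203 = 165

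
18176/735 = 24 + 536/735 ≈ 24.73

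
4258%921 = 574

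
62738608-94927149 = -32188541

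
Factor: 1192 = 2^3*149^1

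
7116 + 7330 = 14446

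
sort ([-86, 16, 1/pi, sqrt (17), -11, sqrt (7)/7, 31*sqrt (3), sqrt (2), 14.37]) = [-86, -11, 1/pi, sqrt (7)/7, sqrt (2), sqrt (17), 14.37, 16, 31*sqrt (3)]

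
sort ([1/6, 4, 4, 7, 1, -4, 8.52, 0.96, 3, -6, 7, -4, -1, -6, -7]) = [-7, -6, -6, -4, -4, -1, 1/6, 0.96, 1, 3, 4, 4, 7, 7, 8.52]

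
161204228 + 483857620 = 645061848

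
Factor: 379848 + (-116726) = 2^1 * 131561^1 = 263122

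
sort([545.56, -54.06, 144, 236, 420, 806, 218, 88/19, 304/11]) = [-54.06, 88/19, 304/11, 144, 218, 236, 420, 545.56, 806]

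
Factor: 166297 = 166297^1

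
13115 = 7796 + 5319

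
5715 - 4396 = 1319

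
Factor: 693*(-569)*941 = -1*3^2*7^1*11^1*569^1*941^1 = -371052297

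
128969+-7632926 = -7503957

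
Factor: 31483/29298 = 2^ (-1) * 3^ (-1) * 257^ (-1) * 1657^1 = 1657/1542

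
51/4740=17/1580 ≈ 0.0108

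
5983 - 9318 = -3335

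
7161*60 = 429660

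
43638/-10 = -4363-4/5 = -4363.80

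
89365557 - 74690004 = 14675553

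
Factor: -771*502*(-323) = 2^1*3^1*17^1*19^1*251^1*257^1 = 125014566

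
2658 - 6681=-4023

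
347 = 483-136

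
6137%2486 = 1165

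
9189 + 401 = 9590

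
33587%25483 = 8104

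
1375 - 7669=-6294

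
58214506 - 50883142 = 7331364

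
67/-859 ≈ -0.0780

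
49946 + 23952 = 73898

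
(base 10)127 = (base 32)3v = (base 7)241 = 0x7f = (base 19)6d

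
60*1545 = 92700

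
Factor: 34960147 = 2699^1*12953^1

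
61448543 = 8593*7151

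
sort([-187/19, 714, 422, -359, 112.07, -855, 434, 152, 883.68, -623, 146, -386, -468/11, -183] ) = [-855, -623, -386, -359, -183, -468/11, -187/19, 112.07, 146, 152, 422, 434, 714, 883.68] 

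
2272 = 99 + 2173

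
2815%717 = 664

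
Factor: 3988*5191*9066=2^3*3^1*29^1*179^1*997^1*1511^1=187681684728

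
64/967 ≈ 0.0662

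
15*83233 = 1248495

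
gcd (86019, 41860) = 1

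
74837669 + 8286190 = 83123859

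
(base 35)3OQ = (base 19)CB0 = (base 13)20B4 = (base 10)4541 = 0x11BD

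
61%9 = 7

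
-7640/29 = -263 - 13/29 ≈ -263.45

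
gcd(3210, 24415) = 5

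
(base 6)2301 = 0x21d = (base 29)ij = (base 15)261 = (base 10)541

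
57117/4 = 14279 + 1/4 = 14279.25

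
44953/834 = 53 + 751/834 ≈ 53.90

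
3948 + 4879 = 8827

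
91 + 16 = 107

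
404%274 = 130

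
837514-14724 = 822790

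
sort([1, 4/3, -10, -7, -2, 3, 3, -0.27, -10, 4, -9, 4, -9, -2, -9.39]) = [-10, -10, -9.39, -9, -9, -7, -2, -2, -0.27, 1, 4/3, 3, 3, 4, 4]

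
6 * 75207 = 451242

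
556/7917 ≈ 0.0702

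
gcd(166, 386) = 2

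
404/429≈0.942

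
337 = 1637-1300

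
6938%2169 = 431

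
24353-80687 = -56334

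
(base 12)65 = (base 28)2l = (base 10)77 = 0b1001101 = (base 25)32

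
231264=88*2628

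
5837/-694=-8 - 285/694 ≈ -8.41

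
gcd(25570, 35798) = 5114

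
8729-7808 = 921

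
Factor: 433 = 433^1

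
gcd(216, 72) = 72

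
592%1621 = 592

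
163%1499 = 163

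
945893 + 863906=1809799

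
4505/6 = 750 + 5/6 ≈ 750.83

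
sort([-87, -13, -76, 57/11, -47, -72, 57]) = [-87, -76, -72, -47, -13, 57/11, 57]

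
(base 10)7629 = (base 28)9kd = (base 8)16715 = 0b1110111001101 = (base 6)55153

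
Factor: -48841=-1 * 13^2 * 17^2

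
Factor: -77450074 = -1*2^1*13^1*317^1*9397^1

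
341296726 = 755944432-414647706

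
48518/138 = 24259/69 ≈ 351.58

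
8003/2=4001+1/2=4001.50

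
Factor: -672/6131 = -1*2^5*3^1*7^1*6131^(-1)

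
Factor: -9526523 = -1 * 563^1 * 16921^1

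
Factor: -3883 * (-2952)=2^3 * 3^2 * 11^1 * 41^1 * 353^1=11462616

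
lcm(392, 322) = 9016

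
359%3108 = 359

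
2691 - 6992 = -4301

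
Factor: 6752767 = 7^1*113^1*8537^1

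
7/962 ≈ 0.00728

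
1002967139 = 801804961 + 201162178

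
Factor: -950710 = -1*2^1*5^1*95071^1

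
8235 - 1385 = 6850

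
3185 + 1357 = 4542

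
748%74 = 8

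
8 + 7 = 15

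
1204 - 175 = 1029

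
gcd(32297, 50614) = 1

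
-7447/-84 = 88 + 55/84 ≈ 88.65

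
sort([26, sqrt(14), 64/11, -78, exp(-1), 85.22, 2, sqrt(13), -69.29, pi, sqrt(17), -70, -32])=[-78, -70, -69.29, -32, exp(-1), 2, pi, sqrt(13), sqrt(14), sqrt(17), 64/11, 26, 85.22]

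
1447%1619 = 1447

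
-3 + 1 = -2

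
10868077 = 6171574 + 4696503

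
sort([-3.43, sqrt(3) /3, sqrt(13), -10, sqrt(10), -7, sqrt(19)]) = [-10, -7, -3.43, sqrt(3) /3, sqrt(10), sqrt(13), sqrt(19)]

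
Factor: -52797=-1 * 3^1 * 17599^1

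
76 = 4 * 19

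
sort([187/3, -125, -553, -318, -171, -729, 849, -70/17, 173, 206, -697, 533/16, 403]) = [-729, -697, -553, -318, -171, -125, -70/17, 533/16, 187/3, 173, 206, 403, 849]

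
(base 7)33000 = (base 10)8232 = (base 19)13f5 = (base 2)10000000101000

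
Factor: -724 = -1*2^2*181^1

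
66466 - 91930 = -25464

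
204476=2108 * 97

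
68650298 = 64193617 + 4456681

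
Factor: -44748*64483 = -1*2^2*3^2*11^1*113^1*64483^1 = -2885485284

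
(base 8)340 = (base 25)8o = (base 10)224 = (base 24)98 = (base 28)80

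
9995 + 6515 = 16510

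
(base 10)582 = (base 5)4312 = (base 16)246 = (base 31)io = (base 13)35a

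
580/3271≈0.177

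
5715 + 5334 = 11049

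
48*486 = 23328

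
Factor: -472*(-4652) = 2^5*59^1*1163^1 = 2195744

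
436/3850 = 218/1925≈0.113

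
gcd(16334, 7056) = 2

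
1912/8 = 239 = 239.00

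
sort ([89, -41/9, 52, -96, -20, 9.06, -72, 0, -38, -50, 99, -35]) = [-96, -72, -50, -38, -35, -20, -41/9, 0, 9.06, 52, 89, 99]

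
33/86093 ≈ 0.000383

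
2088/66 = 348/11 ≈ 31.64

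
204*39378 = 8033112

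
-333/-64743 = 111/21581 ≈ 0.00514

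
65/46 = 1 + 19/46 ≈ 1.41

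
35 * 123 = 4305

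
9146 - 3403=5743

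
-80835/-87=26945/29 ≈ 929.14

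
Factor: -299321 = -1 * 11^1 * 27211^1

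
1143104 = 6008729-4865625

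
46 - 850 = -804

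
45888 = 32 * 1434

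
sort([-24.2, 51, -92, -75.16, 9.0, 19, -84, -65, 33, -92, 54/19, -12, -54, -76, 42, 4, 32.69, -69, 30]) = [-92, -92, -84, -76, -75.16, -69, -65, -54, -24.2, -12, 54/19, 4, 9.0, 19, 30, 32.69, 33, 42, 51]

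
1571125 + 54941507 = 56512632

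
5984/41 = 145+39/41 ≈ 145.95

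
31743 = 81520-49777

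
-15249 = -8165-7084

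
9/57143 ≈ 0.000157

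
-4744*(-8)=37952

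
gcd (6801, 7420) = 1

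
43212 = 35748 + 7464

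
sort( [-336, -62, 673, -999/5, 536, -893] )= [-893, -336, -999/5, -62, 536, 673] 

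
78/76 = 1 + 1/38≈1.03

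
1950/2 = 975 = 975.00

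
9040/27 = 334 + 22/27 ≈ 334.81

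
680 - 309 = 371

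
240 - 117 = 123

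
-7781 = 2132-9913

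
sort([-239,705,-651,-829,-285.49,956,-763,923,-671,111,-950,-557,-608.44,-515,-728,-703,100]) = [-950,-829,-763,-728,-703,-671,-651,-608.44,-557,-515,-285.49,-239,100,111,705,923,956]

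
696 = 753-57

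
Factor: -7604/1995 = -1*2^2*3^(-1)*5^(-1)*7^(-1)*19^(-1)*1901^1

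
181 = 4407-4226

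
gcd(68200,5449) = 1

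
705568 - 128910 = 576658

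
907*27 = 24489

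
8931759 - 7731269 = 1200490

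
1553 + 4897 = 6450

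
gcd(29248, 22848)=64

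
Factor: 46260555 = 3^1*5^1*11^1*251^1*1117^1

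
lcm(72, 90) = 360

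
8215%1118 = 389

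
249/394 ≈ 0.632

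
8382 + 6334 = 14716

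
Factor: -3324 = -1*2^2*3^1*277^1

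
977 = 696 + 281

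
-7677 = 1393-9070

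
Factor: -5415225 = -1*3^1*5^2*103^1*701^1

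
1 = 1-0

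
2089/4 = 522+1/4 = 522.25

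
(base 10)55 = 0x37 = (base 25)25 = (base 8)67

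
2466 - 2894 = -428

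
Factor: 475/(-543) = -1*3^(-1)*5^2*19^1*181^(-1)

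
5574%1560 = 894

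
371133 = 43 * 8631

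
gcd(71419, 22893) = 1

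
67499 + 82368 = 149867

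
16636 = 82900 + -66264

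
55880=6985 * 8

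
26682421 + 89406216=116088637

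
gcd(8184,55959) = 3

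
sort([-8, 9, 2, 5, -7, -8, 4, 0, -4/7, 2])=[-8, -8, -7, -4/7, 0, 2, 2, 4, 5, 9]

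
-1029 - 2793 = -3822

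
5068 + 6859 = 11927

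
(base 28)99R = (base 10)7335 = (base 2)1110010100111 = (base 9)11050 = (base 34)6BP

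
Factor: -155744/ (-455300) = 2^3*5^ (-2)*29^ (-1)*31^1 = 248/725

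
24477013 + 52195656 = 76672669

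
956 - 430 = 526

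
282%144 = 138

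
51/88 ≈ 0.580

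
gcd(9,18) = 9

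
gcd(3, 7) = 1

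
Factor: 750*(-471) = -1*2^1*3^2*5^3*157^1 = -353250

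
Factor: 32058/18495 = 2^1*3^(-1)*5^(-1)*13^1 = 26/15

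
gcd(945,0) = 945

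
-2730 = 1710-4440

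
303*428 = 129684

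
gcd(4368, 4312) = 56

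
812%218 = 158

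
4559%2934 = 1625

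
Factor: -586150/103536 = -1*2^(-3)*3^(-2)*5^2*19^1*617^1*719^(-1) = -293075/51768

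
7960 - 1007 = 6953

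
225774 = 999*226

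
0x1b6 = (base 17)18d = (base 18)166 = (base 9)536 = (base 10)438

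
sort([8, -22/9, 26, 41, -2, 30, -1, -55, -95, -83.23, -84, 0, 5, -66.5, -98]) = [-98, -95, -84, -83.23, -66.5, -55, -22/9, -2, -1, 0, 5, 8, 26, 30, 41]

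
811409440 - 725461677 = 85947763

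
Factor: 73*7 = 7^1*73^1 = 511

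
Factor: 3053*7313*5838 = 2^1*3^1*7^1*43^1*71^2*103^1*139^1 = 130342626582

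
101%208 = 101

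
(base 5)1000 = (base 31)41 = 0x7d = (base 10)125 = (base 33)3q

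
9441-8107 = 1334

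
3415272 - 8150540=-4735268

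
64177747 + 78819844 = 142997591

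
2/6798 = 1/3399 ≈ 0.000294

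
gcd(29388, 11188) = 4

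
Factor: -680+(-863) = -1*1543^1 = -1543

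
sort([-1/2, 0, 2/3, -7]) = [-7, -1/2, 0, 2/3]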